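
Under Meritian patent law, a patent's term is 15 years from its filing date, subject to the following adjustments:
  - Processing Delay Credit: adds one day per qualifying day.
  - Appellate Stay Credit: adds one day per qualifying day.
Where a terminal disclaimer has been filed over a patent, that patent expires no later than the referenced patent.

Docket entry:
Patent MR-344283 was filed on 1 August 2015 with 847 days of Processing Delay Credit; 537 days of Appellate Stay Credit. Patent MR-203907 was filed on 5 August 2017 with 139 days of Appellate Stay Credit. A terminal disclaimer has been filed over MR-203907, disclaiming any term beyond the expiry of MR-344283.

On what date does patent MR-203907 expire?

2032-12-22

Natural term of MR-203907:
  Base: filing + 15 years → 5 August 2032.
  Appellate Stay Credit: +139 days → 22 December 2032.
Expiry of referenced patent MR-344283:
  Base: filing + 15 years → 1 August 2030.
  Processing Delay Credit: +847 days → 25 November 2032.
  Appellate Stay Credit: +537 days → 16 May 2034.
Terminal disclaimer: MR-203907 expires on the earlier of 22 December 2032 and 16 May 2034.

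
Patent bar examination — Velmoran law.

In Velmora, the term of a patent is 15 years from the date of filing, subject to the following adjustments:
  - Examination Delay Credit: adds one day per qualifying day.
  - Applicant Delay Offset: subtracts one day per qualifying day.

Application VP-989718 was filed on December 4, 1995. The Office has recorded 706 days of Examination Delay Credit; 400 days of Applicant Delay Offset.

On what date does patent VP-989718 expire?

October 6, 2011

Base term: filing date + 15 years → 4 December 2010.
Examination Delay Credit: +706 days → 9 November 2012.
Applicant Delay Offset: −400 days → 6 October 2011.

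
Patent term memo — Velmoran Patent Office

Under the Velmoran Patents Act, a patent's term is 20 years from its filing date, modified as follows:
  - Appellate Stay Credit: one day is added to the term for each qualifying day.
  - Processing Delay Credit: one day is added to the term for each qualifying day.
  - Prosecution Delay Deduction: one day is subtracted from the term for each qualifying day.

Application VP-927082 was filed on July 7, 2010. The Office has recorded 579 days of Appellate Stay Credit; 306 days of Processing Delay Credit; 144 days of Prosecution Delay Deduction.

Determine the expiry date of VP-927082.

Base term: filing date + 20 years → 7 July 2030.
Appellate Stay Credit: +579 days → 6 February 2032.
Processing Delay Credit: +306 days → 8 December 2032.
Prosecution Delay Deduction: −144 days → 17 July 2032.

July 17, 2032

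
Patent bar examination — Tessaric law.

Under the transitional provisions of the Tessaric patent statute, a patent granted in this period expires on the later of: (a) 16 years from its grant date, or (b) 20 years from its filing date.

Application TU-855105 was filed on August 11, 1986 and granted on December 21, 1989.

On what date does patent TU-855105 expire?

(a) grant + 16 years → 21 December 2005.
(b) filing + 20 years → 11 August 2006.
Later of the two: 11 August 2006.

August 11, 2006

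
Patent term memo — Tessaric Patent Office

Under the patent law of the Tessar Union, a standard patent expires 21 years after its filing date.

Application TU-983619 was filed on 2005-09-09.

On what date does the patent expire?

2026-09-09

Filing date + 21 years → 9 September 2026.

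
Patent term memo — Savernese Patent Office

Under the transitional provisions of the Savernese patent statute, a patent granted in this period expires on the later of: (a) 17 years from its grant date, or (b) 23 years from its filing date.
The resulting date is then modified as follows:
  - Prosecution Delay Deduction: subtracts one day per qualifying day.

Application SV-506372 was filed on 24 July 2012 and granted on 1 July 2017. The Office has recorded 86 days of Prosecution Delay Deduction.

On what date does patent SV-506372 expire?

(a) grant + 17 years → 1 July 2034.
(b) filing + 23 years → 24 July 2035.
Later of the two: 24 July 2035.
Prosecution Delay Deduction: −86 days → 29 April 2035.

2035-04-29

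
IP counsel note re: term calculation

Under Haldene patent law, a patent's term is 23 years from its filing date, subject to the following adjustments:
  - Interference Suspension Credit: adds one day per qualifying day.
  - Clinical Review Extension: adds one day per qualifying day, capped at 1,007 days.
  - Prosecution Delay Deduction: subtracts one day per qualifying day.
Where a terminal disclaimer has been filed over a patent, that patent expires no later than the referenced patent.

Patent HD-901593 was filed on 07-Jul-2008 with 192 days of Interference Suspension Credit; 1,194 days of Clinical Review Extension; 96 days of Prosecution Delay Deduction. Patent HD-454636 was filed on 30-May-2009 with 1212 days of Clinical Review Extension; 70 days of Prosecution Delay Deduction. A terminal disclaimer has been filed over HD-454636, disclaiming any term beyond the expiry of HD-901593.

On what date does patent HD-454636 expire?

July 14, 2034

Natural term of HD-454636:
  Base: filing + 23 years → 30 May 2032.
  Clinical Review Extension: 1212 days claimed exceeds the 1007-day cap, so +1007 days → 3 March 2035.
  Prosecution Delay Deduction: −70 days → 23 December 2034.
Expiry of referenced patent HD-901593:
  Base: filing + 23 years → 7 July 2031.
  Interference Suspension Credit: +192 days → 15 January 2032.
  Clinical Review Extension: 1194 days claimed exceeds the 1007-day cap, so +1007 days → 18 October 2034.
  Prosecution Delay Deduction: −96 days → 14 July 2034.
Terminal disclaimer: HD-454636 expires on the earlier of 23 December 2034 and 14 July 2034.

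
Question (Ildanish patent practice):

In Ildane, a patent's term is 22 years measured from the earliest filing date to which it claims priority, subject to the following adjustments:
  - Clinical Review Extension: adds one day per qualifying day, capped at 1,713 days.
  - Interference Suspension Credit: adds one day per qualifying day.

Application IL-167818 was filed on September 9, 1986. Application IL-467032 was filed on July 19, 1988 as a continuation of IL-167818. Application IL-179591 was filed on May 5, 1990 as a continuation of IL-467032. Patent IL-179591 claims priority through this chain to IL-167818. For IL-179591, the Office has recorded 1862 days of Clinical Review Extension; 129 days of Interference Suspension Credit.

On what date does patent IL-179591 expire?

Earliest priority filing: 9 September 1986.
Base term: 9 September 1986 + 22 years → 9 September 2008.
Clinical Review Extension: 1862 days claimed exceeds the 1713-day cap, so +1713 days → 19 May 2013.
Interference Suspension Credit: +129 days → 25 September 2013.

2013-09-25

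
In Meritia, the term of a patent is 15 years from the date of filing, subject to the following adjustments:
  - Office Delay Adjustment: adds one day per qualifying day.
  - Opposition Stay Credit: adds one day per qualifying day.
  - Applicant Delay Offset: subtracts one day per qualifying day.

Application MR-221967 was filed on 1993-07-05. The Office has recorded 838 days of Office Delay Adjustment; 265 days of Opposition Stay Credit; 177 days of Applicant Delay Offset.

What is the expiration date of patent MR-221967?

Base term: filing date + 15 years → 5 July 2008.
Office Delay Adjustment: +838 days → 21 October 2010.
Opposition Stay Credit: +265 days → 13 July 2011.
Applicant Delay Offset: −177 days → 17 January 2011.

January 17, 2011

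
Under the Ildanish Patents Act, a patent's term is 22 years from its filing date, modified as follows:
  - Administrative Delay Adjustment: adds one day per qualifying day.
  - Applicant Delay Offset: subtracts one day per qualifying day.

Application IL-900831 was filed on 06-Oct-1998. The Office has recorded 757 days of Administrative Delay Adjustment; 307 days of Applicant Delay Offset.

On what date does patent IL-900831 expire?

Base term: filing date + 22 years → 6 October 2020.
Administrative Delay Adjustment: +757 days → 2 November 2022.
Applicant Delay Offset: −307 days → 30 December 2021.

December 30, 2021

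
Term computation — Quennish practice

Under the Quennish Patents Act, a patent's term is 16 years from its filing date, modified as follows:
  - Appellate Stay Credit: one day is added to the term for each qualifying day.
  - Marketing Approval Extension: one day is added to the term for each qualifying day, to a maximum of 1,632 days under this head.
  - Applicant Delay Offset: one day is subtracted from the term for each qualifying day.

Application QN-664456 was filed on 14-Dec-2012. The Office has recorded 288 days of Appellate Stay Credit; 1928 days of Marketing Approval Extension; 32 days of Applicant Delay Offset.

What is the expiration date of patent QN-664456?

February 14, 2034

Base term: filing date + 16 years → 14 December 2028.
Appellate Stay Credit: +288 days → 28 September 2029.
Marketing Approval Extension: 1928 days claimed exceeds the 1632-day cap, so +1632 days → 18 March 2034.
Applicant Delay Offset: −32 days → 14 February 2034.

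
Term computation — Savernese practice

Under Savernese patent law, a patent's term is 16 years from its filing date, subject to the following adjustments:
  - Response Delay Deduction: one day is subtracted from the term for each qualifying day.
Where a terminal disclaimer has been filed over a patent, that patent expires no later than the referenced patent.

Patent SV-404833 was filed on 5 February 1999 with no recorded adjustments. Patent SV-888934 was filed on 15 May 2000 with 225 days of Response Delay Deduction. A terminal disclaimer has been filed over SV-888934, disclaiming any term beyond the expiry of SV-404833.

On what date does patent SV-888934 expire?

2015-02-05

Natural term of SV-888934:
  Base: filing + 16 years → 15 May 2016.
  Response Delay Deduction: −225 days → 3 October 2015.
Expiry of referenced patent SV-404833:
  Base: filing + 16 years → 5 February 2015.
Terminal disclaimer: SV-888934 expires on the earlier of 3 October 2015 and 5 February 2015.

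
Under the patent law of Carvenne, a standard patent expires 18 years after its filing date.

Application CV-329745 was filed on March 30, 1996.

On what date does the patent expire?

March 30, 2014

Filing date + 18 years → 30 March 2014.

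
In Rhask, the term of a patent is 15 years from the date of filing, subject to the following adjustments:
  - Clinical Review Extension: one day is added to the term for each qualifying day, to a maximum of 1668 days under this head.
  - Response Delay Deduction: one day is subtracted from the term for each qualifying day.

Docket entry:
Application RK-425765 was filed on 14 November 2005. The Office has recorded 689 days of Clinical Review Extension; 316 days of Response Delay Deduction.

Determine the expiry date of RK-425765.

2021-11-22

Base term: filing date + 15 years → 14 November 2020.
Clinical Review Extension: 689 days (within the 1668-day cap) → +689 days → 4 October 2022.
Response Delay Deduction: −316 days → 22 November 2021.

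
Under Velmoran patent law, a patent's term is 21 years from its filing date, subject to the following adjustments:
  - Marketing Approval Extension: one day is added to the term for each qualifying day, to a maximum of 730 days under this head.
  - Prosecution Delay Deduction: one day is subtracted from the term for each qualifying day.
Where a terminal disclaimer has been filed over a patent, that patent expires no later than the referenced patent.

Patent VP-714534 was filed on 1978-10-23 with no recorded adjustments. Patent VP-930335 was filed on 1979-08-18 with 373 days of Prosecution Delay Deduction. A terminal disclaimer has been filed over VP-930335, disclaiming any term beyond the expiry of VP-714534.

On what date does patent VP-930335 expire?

August 11, 1999

Natural term of VP-930335:
  Base: filing + 21 years → 18 August 2000.
  Prosecution Delay Deduction: −373 days → 11 August 1999.
Expiry of referenced patent VP-714534:
  Base: filing + 21 years → 23 October 1999.
Terminal disclaimer: VP-930335 expires on the earlier of 11 August 1999 and 23 October 1999.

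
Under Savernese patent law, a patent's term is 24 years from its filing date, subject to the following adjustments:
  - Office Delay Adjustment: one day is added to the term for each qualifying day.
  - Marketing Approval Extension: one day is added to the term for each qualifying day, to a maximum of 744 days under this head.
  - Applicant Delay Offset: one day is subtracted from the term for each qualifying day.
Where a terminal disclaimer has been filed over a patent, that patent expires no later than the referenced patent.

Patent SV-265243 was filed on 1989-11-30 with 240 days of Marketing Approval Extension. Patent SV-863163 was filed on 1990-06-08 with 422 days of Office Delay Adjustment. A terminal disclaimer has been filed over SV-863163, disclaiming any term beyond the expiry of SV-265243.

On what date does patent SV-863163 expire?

2014-07-28

Natural term of SV-863163:
  Base: filing + 24 years → 8 June 2014.
  Office Delay Adjustment: +422 days → 4 August 2015.
Expiry of referenced patent SV-265243:
  Base: filing + 24 years → 30 November 2013.
  Marketing Approval Extension: 240 days (within the 744-day cap) → +240 days → 28 July 2014.
Terminal disclaimer: SV-863163 expires on the earlier of 4 August 2015 and 28 July 2014.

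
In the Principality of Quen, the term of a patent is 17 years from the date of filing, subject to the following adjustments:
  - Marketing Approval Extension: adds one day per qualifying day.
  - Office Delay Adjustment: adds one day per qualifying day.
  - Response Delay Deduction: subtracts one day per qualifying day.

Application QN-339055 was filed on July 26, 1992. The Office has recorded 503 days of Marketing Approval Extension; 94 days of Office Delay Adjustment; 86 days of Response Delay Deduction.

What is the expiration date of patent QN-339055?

Base term: filing date + 17 years → 26 July 2009.
Marketing Approval Extension: +503 days → 11 December 2010.
Office Delay Adjustment: +94 days → 15 March 2011.
Response Delay Deduction: −86 days → 19 December 2010.

2010-12-19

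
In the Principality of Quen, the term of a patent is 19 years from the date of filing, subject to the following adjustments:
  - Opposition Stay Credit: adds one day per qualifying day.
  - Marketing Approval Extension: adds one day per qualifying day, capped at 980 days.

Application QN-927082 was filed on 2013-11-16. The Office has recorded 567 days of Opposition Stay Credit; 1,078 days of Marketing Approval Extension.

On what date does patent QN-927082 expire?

2037-02-10

Base term: filing date + 19 years → 16 November 2032.
Opposition Stay Credit: +567 days → 6 June 2034.
Marketing Approval Extension: 1078 days claimed exceeds the 980-day cap, so +980 days → 10 February 2037.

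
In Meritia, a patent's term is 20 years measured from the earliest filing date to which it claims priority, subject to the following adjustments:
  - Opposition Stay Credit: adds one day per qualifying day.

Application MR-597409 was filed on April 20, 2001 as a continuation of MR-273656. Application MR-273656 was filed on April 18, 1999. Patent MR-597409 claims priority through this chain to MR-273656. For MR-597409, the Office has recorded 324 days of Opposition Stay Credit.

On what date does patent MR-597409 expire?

March 7, 2020

Earliest priority filing: 18 April 1999.
Base term: 18 April 1999 + 20 years → 18 April 2019.
Opposition Stay Credit: +324 days → 7 March 2020.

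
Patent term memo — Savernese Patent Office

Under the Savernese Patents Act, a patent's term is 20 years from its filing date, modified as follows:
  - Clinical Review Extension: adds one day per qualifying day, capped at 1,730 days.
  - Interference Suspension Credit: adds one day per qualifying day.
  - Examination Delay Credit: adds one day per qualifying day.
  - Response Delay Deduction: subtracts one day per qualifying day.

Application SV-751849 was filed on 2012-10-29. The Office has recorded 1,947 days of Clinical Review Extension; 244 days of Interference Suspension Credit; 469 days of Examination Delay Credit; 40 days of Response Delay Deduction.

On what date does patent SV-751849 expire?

2039-05-29

Base term: filing date + 20 years → 29 October 2032.
Clinical Review Extension: 1947 days claimed exceeds the 1730-day cap, so +1730 days → 25 July 2037.
Interference Suspension Credit: +244 days → 26 March 2038.
Examination Delay Credit: +469 days → 8 July 2039.
Response Delay Deduction: −40 days → 29 May 2039.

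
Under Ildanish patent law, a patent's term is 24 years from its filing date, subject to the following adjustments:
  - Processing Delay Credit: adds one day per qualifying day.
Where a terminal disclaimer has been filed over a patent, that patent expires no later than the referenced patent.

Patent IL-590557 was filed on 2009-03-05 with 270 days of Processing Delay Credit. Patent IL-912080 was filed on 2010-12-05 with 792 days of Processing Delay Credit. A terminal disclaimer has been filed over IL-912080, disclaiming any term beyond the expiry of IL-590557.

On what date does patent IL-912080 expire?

November 30, 2033

Natural term of IL-912080:
  Base: filing + 24 years → 5 December 2034.
  Processing Delay Credit: +792 days → 4 February 2037.
Expiry of referenced patent IL-590557:
  Base: filing + 24 years → 5 March 2033.
  Processing Delay Credit: +270 days → 30 November 2033.
Terminal disclaimer: IL-912080 expires on the earlier of 4 February 2037 and 30 November 2033.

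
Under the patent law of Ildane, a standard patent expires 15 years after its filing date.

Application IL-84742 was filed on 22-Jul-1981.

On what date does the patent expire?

July 22, 1996

Filing date + 15 years → 22 July 1996.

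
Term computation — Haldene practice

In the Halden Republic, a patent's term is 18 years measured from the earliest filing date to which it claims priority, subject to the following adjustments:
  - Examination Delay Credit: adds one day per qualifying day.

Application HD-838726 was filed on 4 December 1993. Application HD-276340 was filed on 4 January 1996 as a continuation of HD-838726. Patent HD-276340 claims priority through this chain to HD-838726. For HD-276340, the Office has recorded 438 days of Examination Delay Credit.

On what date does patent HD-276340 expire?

Earliest priority filing: 4 December 1993.
Base term: 4 December 1993 + 18 years → 4 December 2011.
Examination Delay Credit: +438 days → 14 February 2013.

February 14, 2013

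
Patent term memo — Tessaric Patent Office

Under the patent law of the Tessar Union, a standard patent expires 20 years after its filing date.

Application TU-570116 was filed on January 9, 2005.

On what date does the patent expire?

January 9, 2025

Filing date + 20 years → 9 January 2025.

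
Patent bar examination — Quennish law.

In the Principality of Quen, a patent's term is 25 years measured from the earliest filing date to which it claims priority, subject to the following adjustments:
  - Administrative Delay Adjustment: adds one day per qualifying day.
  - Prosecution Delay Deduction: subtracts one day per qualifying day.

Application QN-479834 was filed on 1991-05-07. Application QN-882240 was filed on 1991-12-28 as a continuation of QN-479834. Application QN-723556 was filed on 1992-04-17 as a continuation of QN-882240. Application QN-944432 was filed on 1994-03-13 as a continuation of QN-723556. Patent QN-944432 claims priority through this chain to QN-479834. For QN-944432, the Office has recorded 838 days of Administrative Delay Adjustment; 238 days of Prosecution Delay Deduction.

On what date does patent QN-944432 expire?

Earliest priority filing: 7 May 1991.
Base term: 7 May 1991 + 25 years → 7 May 2016.
Administrative Delay Adjustment: +838 days → 23 August 2018.
Prosecution Delay Deduction: −238 days → 28 December 2017.

2017-12-28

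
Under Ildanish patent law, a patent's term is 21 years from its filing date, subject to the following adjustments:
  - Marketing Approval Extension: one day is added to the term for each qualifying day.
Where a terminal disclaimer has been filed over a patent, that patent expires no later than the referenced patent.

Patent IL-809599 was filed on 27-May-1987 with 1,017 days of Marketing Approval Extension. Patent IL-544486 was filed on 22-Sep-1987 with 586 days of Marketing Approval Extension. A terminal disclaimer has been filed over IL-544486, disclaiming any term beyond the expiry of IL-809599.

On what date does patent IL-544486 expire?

2010-05-01

Natural term of IL-544486:
  Base: filing + 21 years → 22 September 2008.
  Marketing Approval Extension: +586 days → 1 May 2010.
Expiry of referenced patent IL-809599:
  Base: filing + 21 years → 27 May 2008.
  Marketing Approval Extension: +1017 days → 10 March 2011.
Terminal disclaimer: IL-544486 expires on the earlier of 1 May 2010 and 10 March 2011.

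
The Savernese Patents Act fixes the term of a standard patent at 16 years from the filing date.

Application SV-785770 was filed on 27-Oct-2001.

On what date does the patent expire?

Filing date + 16 years → 27 October 2017.

October 27, 2017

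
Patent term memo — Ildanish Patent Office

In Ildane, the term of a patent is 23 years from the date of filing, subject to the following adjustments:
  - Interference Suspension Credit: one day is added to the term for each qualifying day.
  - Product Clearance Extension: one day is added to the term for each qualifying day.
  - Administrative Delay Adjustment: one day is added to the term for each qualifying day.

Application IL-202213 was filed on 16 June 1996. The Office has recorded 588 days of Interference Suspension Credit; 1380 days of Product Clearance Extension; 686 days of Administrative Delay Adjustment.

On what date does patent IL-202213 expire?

Base term: filing date + 23 years → 16 June 2019.
Interference Suspension Credit: +588 days → 24 January 2021.
Product Clearance Extension: +1380 days → 4 November 2024.
Administrative Delay Adjustment: +686 days → 21 September 2026.

2026-09-21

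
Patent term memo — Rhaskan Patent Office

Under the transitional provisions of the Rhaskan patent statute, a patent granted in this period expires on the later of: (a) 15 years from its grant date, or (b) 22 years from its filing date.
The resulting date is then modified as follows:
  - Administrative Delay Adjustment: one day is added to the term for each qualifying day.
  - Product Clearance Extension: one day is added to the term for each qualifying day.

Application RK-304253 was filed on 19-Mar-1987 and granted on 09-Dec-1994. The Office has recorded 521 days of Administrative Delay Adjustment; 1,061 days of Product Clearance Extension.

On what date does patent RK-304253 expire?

2014-04-09

(a) grant + 15 years → 9 December 2009.
(b) filing + 22 years → 19 March 2009.
Later of the two: 9 December 2009.
Administrative Delay Adjustment: +521 days → 14 May 2011.
Product Clearance Extension: +1061 days → 9 April 2014.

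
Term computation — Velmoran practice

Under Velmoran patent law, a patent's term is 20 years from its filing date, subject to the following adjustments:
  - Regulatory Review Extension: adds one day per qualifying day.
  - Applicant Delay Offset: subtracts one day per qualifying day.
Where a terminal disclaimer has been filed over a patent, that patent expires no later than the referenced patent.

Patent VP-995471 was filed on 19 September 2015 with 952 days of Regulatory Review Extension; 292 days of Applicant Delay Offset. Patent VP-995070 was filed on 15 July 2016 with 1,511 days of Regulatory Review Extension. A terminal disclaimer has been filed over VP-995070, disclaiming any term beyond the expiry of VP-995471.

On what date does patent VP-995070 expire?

2037-07-10

Natural term of VP-995070:
  Base: filing + 20 years → 15 July 2036.
  Regulatory Review Extension: +1511 days → 3 September 2040.
Expiry of referenced patent VP-995471:
  Base: filing + 20 years → 19 September 2035.
  Regulatory Review Extension: +952 days → 28 April 2038.
  Applicant Delay Offset: −292 days → 10 July 2037.
Terminal disclaimer: VP-995070 expires on the earlier of 3 September 2040 and 10 July 2037.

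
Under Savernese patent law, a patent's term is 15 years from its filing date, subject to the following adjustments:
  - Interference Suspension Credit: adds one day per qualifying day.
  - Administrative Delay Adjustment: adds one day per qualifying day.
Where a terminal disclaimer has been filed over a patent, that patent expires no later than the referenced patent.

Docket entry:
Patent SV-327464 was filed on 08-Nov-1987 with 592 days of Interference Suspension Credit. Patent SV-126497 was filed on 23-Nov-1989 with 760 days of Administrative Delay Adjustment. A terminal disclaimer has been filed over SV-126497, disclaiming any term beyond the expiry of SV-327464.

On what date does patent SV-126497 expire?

2004-06-22

Natural term of SV-126497:
  Base: filing + 15 years → 23 November 2004.
  Administrative Delay Adjustment: +760 days → 23 December 2006.
Expiry of referenced patent SV-327464:
  Base: filing + 15 years → 8 November 2002.
  Interference Suspension Credit: +592 days → 22 June 2004.
Terminal disclaimer: SV-126497 expires on the earlier of 23 December 2006 and 22 June 2004.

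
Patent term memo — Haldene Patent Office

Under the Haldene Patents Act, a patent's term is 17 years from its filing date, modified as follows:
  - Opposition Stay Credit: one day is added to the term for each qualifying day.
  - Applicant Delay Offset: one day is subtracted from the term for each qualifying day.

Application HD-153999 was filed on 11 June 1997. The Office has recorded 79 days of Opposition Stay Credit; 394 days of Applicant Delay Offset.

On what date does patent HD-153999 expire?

2013-07-31

Base term: filing date + 17 years → 11 June 2014.
Opposition Stay Credit: +79 days → 29 August 2014.
Applicant Delay Offset: −394 days → 31 July 2013.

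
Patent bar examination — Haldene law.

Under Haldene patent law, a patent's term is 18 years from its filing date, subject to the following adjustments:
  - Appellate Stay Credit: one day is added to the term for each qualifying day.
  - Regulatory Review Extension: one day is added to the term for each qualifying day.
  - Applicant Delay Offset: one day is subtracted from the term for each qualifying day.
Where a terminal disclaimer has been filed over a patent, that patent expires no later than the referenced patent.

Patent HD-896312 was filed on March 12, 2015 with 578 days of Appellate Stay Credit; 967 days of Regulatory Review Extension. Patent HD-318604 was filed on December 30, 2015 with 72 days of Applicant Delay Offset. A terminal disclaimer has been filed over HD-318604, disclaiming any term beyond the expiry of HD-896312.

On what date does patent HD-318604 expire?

Natural term of HD-318604:
  Base: filing + 18 years → 30 December 2033.
  Applicant Delay Offset: −72 days → 19 October 2033.
Expiry of referenced patent HD-896312:
  Base: filing + 18 years → 12 March 2033.
  Appellate Stay Credit: +578 days → 11 October 2034.
  Regulatory Review Extension: +967 days → 4 June 2037.
Terminal disclaimer: HD-318604 expires on the earlier of 19 October 2033 and 4 June 2037.

2033-10-19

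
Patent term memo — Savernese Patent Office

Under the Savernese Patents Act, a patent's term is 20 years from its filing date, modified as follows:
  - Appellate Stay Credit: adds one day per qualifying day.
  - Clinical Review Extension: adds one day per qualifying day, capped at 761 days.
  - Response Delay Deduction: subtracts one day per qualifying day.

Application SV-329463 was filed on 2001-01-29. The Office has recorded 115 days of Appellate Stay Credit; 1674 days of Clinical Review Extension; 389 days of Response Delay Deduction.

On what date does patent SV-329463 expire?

Base term: filing date + 20 years → 29 January 2021.
Appellate Stay Credit: +115 days → 24 May 2021.
Clinical Review Extension: 1674 days claimed exceeds the 761-day cap, so +761 days → 24 June 2023.
Response Delay Deduction: −389 days → 31 May 2022.

2022-05-31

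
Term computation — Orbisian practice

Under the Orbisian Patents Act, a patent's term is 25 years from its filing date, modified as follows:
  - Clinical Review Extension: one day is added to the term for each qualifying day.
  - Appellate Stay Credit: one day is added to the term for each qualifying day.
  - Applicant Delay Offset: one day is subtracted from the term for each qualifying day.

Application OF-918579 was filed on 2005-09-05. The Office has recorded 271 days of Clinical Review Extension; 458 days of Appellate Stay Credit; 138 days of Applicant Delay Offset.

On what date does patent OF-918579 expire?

Base term: filing date + 25 years → 5 September 2030.
Clinical Review Extension: +271 days → 3 June 2031.
Appellate Stay Credit: +458 days → 3 September 2032.
Applicant Delay Offset: −138 days → 18 April 2032.

2032-04-18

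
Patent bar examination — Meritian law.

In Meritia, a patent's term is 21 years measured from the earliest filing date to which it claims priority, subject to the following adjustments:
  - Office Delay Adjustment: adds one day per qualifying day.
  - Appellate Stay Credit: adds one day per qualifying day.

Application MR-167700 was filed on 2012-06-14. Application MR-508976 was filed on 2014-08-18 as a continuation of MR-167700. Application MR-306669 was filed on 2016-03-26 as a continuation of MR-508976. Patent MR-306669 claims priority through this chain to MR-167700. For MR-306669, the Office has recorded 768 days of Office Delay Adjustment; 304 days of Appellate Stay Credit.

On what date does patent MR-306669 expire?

Earliest priority filing: 14 June 2012.
Base term: 14 June 2012 + 21 years → 14 June 2033.
Office Delay Adjustment: +768 days → 22 July 2035.
Appellate Stay Credit: +304 days → 21 May 2036.

2036-05-21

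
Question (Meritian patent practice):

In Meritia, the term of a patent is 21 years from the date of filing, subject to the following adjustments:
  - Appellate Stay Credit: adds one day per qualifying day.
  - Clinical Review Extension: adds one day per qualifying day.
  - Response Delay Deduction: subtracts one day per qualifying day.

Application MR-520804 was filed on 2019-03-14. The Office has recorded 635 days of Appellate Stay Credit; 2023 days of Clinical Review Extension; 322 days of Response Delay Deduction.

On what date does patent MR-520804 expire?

August 6, 2046

Base term: filing date + 21 years → 14 March 2040.
Appellate Stay Credit: +635 days → 9 December 2041.
Clinical Review Extension: +2023 days → 24 June 2047.
Response Delay Deduction: −322 days → 6 August 2046.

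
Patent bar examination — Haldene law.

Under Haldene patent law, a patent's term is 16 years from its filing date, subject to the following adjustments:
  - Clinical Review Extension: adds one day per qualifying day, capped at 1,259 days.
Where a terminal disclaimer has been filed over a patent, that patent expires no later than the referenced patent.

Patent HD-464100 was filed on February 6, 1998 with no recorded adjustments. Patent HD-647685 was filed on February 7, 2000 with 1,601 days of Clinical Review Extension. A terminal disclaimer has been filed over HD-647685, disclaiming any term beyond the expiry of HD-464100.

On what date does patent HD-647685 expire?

February 6, 2014

Natural term of HD-647685:
  Base: filing + 16 years → 7 February 2016.
  Clinical Review Extension: 1601 days claimed exceeds the 1259-day cap, so +1259 days → 20 July 2019.
Expiry of referenced patent HD-464100:
  Base: filing + 16 years → 6 February 2014.
Terminal disclaimer: HD-647685 expires on the earlier of 20 July 2019 and 6 February 2014.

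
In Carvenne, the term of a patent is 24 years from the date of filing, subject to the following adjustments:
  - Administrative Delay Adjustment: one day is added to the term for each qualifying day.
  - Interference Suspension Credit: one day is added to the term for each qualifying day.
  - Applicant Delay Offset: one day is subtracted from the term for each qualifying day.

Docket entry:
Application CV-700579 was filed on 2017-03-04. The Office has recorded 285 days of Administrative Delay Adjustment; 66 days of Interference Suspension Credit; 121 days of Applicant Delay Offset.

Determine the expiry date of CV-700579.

Base term: filing date + 24 years → 4 March 2041.
Administrative Delay Adjustment: +285 days → 14 December 2041.
Interference Suspension Credit: +66 days → 18 February 2042.
Applicant Delay Offset: −121 days → 20 October 2041.

October 20, 2041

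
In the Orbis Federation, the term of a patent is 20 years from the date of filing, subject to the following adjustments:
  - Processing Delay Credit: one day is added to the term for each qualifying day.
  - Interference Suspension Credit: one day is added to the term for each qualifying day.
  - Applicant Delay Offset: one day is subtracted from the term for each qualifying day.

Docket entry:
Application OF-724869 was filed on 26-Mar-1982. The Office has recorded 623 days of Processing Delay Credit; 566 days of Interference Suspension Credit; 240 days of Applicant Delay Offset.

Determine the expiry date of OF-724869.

Base term: filing date + 20 years → 26 March 2002.
Processing Delay Credit: +623 days → 9 December 2003.
Interference Suspension Credit: +566 days → 27 June 2005.
Applicant Delay Offset: −240 days → 30 October 2004.

October 30, 2004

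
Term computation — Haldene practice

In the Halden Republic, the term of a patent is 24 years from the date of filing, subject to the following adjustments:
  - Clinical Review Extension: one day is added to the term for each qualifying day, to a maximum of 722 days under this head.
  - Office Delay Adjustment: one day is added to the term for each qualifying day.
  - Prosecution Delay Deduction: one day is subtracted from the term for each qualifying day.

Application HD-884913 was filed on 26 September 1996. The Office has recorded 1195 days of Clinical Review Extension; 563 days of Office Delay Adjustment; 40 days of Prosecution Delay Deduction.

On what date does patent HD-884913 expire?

February 23, 2024

Base term: filing date + 24 years → 26 September 2020.
Clinical Review Extension: 1195 days claimed exceeds the 722-day cap, so +722 days → 18 September 2022.
Office Delay Adjustment: +563 days → 3 April 2024.
Prosecution Delay Deduction: −40 days → 23 February 2024.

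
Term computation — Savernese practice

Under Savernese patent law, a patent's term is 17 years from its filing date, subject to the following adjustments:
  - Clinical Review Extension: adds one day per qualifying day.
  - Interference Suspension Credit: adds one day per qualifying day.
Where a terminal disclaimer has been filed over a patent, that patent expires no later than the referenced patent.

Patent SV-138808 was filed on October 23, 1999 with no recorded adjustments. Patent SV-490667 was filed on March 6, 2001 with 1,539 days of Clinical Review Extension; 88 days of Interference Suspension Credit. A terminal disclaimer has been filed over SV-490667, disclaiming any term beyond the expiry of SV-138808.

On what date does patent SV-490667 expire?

October 23, 2016

Natural term of SV-490667:
  Base: filing + 17 years → 6 March 2018.
  Clinical Review Extension: +1539 days → 23 May 2022.
  Interference Suspension Credit: +88 days → 19 August 2022.
Expiry of referenced patent SV-138808:
  Base: filing + 17 years → 23 October 2016.
Terminal disclaimer: SV-490667 expires on the earlier of 19 August 2022 and 23 October 2016.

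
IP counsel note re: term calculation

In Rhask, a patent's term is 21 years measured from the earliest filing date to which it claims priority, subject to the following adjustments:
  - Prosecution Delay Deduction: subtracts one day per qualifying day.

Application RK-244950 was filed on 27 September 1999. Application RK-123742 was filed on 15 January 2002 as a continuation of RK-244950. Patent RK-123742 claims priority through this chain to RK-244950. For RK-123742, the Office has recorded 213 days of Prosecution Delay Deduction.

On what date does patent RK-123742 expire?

2020-02-27

Earliest priority filing: 27 September 1999.
Base term: 27 September 1999 + 21 years → 27 September 2020.
Prosecution Delay Deduction: −213 days → 27 February 2020.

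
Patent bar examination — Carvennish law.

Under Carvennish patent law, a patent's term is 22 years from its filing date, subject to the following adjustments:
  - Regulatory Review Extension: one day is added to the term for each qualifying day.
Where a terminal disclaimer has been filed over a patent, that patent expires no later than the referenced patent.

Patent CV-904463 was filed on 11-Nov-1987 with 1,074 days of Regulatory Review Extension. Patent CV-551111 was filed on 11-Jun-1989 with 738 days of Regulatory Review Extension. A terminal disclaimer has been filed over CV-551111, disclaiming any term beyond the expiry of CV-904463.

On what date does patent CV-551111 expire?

Natural term of CV-551111:
  Base: filing + 22 years → 11 June 2011.
  Regulatory Review Extension: +738 days → 18 June 2013.
Expiry of referenced patent CV-904463:
  Base: filing + 22 years → 11 November 2009.
  Regulatory Review Extension: +1074 days → 20 October 2012.
Terminal disclaimer: CV-551111 expires on the earlier of 18 June 2013 and 20 October 2012.

October 20, 2012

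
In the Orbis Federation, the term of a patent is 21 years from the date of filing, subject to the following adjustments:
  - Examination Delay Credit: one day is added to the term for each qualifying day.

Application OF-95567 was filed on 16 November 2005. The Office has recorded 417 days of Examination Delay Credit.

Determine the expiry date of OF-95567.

2028-01-07

Base term: filing date + 21 years → 16 November 2026.
Examination Delay Credit: +417 days → 7 January 2028.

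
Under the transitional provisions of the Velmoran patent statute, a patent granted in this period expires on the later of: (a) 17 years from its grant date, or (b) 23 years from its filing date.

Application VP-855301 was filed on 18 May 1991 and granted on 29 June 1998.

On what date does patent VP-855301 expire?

June 29, 2015

(a) grant + 17 years → 29 June 2015.
(b) filing + 23 years → 18 May 2014.
Later of the two: 29 June 2015.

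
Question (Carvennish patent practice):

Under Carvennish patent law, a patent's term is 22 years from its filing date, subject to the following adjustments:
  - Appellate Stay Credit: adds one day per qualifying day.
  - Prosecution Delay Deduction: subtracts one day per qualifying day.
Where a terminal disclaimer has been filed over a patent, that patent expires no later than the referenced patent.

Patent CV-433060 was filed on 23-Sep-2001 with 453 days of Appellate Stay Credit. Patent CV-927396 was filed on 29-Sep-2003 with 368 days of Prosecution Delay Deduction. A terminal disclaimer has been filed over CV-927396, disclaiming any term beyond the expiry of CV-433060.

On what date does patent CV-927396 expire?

September 26, 2024

Natural term of CV-927396:
  Base: filing + 22 years → 29 September 2025.
  Prosecution Delay Deduction: −368 days → 26 September 2024.
Expiry of referenced patent CV-433060:
  Base: filing + 22 years → 23 September 2023.
  Appellate Stay Credit: +453 days → 19 December 2024.
Terminal disclaimer: CV-927396 expires on the earlier of 26 September 2024 and 19 December 2024.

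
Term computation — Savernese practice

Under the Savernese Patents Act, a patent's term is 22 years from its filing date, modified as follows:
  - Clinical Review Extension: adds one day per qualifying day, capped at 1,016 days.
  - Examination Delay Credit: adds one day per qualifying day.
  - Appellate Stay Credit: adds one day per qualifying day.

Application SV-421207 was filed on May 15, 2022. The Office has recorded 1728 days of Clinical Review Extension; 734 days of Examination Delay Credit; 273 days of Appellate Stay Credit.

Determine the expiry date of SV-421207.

November 28, 2049

Base term: filing date + 22 years → 15 May 2044.
Clinical Review Extension: 1728 days claimed exceeds the 1016-day cap, so +1016 days → 25 February 2047.
Examination Delay Credit: +734 days → 28 February 2049.
Appellate Stay Credit: +273 days → 28 November 2049.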